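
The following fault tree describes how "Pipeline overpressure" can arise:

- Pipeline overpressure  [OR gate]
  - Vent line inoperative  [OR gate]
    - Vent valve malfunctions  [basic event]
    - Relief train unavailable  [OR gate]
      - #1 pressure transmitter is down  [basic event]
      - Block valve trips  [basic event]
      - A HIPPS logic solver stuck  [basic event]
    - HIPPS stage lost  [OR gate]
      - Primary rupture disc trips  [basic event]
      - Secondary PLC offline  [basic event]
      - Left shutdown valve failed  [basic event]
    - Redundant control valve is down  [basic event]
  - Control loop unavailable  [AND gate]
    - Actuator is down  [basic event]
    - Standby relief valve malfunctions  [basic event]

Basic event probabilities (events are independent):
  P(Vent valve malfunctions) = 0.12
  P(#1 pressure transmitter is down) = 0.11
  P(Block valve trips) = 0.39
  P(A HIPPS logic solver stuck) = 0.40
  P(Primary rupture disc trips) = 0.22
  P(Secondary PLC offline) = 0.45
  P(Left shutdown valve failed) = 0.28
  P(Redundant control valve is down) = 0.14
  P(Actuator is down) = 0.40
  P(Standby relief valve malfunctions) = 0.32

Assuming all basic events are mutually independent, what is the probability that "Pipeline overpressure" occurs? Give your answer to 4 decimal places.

0.9336

P(Relief train unavailable) [OR] = 1 − (1−0.11) × (1−0.39) × (1−0.40) = 0.674260
P(HIPPS stage lost) [OR] = 1 − (1−0.22) × (1−0.45) × (1−0.28) = 0.691120
P(Vent line inoperative) [OR] = 1 − (1−0.12) × (1−0.674260) × (1−0.691120) × (1−0.14) = 0.923855
P(Control loop unavailable) [AND] = 0.40 × 0.32 = 0.128000
P(Pipeline overpressure) [OR] = 1 − (1−0.923855) × (1−0.128000) = 0.933602
Rounded to 4 decimal places: P(Pipeline overpressure) ≈ 0.9336.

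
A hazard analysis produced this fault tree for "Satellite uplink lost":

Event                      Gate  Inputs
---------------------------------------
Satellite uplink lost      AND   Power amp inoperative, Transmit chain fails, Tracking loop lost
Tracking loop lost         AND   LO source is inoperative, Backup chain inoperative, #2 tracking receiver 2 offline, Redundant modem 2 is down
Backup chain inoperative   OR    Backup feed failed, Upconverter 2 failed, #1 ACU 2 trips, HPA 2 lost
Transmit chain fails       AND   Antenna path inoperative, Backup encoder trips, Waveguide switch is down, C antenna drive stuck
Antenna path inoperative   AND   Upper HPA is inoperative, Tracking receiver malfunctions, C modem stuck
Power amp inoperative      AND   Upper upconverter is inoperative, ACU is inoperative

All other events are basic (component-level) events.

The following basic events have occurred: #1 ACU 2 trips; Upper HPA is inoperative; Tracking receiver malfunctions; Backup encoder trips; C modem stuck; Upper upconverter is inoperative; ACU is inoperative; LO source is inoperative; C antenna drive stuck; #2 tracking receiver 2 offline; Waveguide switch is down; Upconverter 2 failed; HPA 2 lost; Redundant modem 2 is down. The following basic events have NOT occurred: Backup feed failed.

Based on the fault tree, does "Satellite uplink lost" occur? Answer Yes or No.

Power amp inoperative [AND]: Upper upconverter is inoperative=occurs, ACU is inoperative=occurs → all inputs occur → occurs.
Antenna path inoperative [AND]: Upper HPA is inoperative=occurs, Tracking receiver malfunctions=occurs, C modem stuck=occurs → all inputs occur → occurs.
Transmit chain fails [AND]: Antenna path inoperative=occurs, Backup encoder trips=occurs, Waveguide switch is down=occurs, C antenna drive stuck=occurs → all inputs occur → occurs.
Backup chain inoperative [OR]: Backup feed failed=not, Upconverter 2 failed=occurs, #1 ACU 2 trips=occurs, HPA 2 lost=occurs → at least one input occurs → occurs.
Tracking loop lost [AND]: LO source is inoperative=occurs, Backup chain inoperative=occurs, #2 tracking receiver 2 offline=occurs, Redundant modem 2 is down=occurs → all inputs occur → occurs.
Satellite uplink lost [AND]: Power amp inoperative=occurs, Transmit chain fails=occurs, Tracking loop lost=occurs → all inputs occur → occurs.

Yes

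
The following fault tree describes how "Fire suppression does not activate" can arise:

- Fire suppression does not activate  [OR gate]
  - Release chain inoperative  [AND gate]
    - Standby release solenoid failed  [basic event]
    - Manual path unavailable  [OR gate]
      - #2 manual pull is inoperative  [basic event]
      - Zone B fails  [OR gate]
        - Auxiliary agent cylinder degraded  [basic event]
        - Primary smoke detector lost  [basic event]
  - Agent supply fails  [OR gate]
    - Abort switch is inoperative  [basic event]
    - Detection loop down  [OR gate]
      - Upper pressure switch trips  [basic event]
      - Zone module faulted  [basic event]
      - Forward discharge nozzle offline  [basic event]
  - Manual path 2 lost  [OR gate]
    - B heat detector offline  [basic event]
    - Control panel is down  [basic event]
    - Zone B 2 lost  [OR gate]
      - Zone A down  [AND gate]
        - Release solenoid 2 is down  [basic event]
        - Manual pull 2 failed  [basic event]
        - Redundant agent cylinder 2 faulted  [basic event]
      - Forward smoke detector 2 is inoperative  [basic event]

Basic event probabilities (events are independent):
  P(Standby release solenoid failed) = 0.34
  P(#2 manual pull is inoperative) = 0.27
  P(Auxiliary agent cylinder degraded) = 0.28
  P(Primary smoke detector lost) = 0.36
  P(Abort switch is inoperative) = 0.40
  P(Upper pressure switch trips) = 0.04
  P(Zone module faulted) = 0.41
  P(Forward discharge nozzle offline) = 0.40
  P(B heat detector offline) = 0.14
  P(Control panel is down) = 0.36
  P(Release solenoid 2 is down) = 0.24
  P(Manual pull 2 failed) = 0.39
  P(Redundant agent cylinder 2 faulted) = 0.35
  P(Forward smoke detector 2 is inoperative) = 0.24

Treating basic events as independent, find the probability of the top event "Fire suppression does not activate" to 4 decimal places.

P(Zone B fails) [OR] = 1 − (1−0.28) × (1−0.36) = 0.539200
P(Manual path unavailable) [OR] = 1 − (1−0.27) × (1−0.539200) = 0.663616
P(Release chain inoperative) [AND] = 0.34 × 0.663616 = 0.225629
P(Detection loop down) [OR] = 1 − (1−0.04) × (1−0.41) × (1−0.40) = 0.660160
P(Agent supply fails) [OR] = 1 − (1−0.40) × (1−0.660160) = 0.796096
P(Zone A down) [AND] = 0.24 × 0.39 × 0.35 = 0.032760
P(Zone B 2 lost) [OR] = 1 − (1−0.032760) × (1−0.24) = 0.264898
P(Manual path 2 lost) [OR] = 1 − (1−0.14) × (1−0.36) × (1−0.264898) = 0.595400
P(Fire suppression does not activate) [OR] = 1 − (1−0.225629) × (1−0.796096) × (1−0.595400) = 0.936115
Rounded to 4 decimal places: P(Fire suppression does not activate) ≈ 0.9361.

0.9361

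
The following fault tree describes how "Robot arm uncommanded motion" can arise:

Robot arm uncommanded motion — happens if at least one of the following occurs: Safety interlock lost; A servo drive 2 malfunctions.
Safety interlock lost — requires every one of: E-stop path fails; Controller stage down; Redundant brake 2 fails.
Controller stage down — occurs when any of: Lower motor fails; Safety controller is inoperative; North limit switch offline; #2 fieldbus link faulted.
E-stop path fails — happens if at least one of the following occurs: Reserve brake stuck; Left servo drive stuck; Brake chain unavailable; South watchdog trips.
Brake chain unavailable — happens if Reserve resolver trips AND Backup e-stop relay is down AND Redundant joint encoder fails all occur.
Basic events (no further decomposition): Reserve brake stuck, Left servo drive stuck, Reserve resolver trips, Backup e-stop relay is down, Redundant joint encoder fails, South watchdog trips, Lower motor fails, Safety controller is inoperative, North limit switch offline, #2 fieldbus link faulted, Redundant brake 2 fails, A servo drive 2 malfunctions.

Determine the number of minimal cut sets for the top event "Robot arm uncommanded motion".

17

Brake chain unavailable [AND]: one cut set from each child combined → 1 × 1 × 1 = 1 cut set(s).
E-stop path fails [OR]: union of children's cut sets → 4 cut set(s).
Controller stage down [OR]: union of children's cut sets → 4 cut set(s).
Safety interlock lost [AND]: one cut set from each child combined → 4 × 4 × 1 = 16 cut set(s).
Robot arm uncommanded motion [OR]: union of children's cut sets → 17 cut set(s).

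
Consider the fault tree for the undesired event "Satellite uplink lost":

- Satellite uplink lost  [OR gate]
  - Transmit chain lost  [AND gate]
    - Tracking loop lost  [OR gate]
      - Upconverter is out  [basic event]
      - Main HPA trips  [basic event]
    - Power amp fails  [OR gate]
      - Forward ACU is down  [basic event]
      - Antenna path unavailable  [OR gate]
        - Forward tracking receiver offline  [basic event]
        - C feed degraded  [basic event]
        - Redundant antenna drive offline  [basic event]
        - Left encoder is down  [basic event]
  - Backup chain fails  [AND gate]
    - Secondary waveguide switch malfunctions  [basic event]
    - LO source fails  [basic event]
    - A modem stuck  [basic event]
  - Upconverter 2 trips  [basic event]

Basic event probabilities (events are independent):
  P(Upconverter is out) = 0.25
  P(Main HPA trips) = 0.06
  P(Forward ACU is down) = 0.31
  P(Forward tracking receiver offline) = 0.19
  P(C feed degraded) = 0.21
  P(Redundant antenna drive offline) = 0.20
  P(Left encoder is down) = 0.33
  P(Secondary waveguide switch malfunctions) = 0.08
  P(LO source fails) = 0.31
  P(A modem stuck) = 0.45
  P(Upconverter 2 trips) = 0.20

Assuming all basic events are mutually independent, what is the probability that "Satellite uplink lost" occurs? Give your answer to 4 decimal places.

P(Tracking loop lost) [OR] = 1 − (1−0.25) × (1−0.06) = 0.295000
P(Antenna path unavailable) [OR] = 1 − (1−0.19) × (1−0.21) × (1−0.20) × (1−0.33) = 0.657014
P(Power amp fails) [OR] = 1 − (1−0.31) × (1−0.657014) = 0.763340
P(Transmit chain lost) [AND] = 0.295000 × 0.763340 = 0.225185
P(Backup chain fails) [AND] = 0.08 × 0.31 × 0.45 = 0.011160
P(Satellite uplink lost) [OR] = 1 − (1−0.225185) × (1−0.011160) × (1−0.20) = 0.387066
Rounded to 4 decimal places: P(Satellite uplink lost) ≈ 0.3871.

0.3871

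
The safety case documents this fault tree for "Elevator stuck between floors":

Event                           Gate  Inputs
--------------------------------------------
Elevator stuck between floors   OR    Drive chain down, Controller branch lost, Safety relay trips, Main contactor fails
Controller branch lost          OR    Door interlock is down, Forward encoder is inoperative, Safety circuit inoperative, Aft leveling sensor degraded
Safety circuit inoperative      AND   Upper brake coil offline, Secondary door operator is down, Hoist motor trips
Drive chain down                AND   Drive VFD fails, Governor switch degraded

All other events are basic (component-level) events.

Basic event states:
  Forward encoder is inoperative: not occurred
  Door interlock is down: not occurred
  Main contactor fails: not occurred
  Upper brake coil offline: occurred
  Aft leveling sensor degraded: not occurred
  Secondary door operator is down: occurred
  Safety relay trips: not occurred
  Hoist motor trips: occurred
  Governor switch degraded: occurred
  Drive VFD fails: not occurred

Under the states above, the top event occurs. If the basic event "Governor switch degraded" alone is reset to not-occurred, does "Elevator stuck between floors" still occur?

Yes

Counterfactual: set "Governor switch degraded" to not occurred.
Drive chain down [AND]: Drive VFD fails=not, Governor switch degraded=not → not all inputs occur → does not occur.
Safety circuit inoperative [AND]: Upper brake coil offline=occurs, Secondary door operator is down=occurs, Hoist motor trips=occurs → all inputs occur → occurs.
Controller branch lost [OR]: Door interlock is down=not, Forward encoder is inoperative=not, Safety circuit inoperative=occurs, Aft leveling sensor degraded=not → at least one input occurs → occurs.
Elevator stuck between floors [OR]: Drive chain down=not, Controller branch lost=occurs, Safety relay trips=not, Main contactor fails=not → at least one input occurs → occurs.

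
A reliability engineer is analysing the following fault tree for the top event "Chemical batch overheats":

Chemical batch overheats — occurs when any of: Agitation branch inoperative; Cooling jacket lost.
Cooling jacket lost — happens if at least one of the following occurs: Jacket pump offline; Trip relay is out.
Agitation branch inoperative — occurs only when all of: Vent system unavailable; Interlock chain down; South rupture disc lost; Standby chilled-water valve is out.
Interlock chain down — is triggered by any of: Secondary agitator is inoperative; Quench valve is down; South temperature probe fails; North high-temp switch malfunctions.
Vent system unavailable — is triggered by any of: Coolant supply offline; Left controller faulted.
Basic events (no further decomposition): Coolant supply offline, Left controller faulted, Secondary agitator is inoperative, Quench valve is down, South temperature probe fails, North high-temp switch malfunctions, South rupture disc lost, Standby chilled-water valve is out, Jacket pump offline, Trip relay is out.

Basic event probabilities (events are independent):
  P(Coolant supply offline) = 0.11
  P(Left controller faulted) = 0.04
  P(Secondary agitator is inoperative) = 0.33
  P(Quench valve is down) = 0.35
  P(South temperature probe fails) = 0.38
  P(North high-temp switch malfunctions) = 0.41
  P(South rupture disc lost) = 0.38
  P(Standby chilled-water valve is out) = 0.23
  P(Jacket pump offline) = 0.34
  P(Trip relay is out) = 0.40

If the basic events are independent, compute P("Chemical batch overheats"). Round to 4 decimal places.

0.6082

P(Vent system unavailable) [OR] = 1 − (1−0.11) × (1−0.04) = 0.145600
P(Interlock chain down) [OR] = 1 − (1−0.33) × (1−0.35) × (1−0.38) × (1−0.41) = 0.840694
P(Agitation branch inoperative) [AND] = 0.145600 × 0.840694 × 0.38 × 0.23 = 0.010698
P(Cooling jacket lost) [OR] = 1 − (1−0.34) × (1−0.40) = 0.604000
P(Chemical batch overheats) [OR] = 1 − (1−0.010698) × (1−0.604000) = 0.608236
Rounded to 4 decimal places: P(Chemical batch overheats) ≈ 0.6082.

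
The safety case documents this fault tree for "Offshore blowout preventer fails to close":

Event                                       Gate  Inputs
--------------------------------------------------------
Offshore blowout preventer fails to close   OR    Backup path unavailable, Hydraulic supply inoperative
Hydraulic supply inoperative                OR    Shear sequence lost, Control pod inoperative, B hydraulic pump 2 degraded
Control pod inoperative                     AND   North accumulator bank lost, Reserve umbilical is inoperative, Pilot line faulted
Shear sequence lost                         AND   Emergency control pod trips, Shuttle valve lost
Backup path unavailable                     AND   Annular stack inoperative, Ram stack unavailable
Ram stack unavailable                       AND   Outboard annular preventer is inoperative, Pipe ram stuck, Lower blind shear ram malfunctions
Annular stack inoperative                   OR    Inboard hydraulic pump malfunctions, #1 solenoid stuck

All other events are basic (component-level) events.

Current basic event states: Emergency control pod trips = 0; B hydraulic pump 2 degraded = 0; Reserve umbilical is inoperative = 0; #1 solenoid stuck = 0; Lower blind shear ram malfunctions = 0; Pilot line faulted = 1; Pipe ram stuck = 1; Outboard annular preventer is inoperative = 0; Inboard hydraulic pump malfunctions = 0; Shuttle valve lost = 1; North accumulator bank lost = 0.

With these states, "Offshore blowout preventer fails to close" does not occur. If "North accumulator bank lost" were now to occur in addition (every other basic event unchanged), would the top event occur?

No

Counterfactual: set "North accumulator bank lost" to occurred.
Annular stack inoperative [OR]: Inboard hydraulic pump malfunctions=not, #1 solenoid stuck=not → no input occurs → does not occur.
Ram stack unavailable [AND]: Outboard annular preventer is inoperative=not, Pipe ram stuck=occurs, Lower blind shear ram malfunctions=not → not all inputs occur → does not occur.
Backup path unavailable [AND]: Annular stack inoperative=not, Ram stack unavailable=not → not all inputs occur → does not occur.
Shear sequence lost [AND]: Emergency control pod trips=not, Shuttle valve lost=occurs → not all inputs occur → does not occur.
Control pod inoperative [AND]: North accumulator bank lost=occurs, Reserve umbilical is inoperative=not, Pilot line faulted=occurs → not all inputs occur → does not occur.
Hydraulic supply inoperative [OR]: Shear sequence lost=not, Control pod inoperative=not, B hydraulic pump 2 degraded=not → no input occurs → does not occur.
Offshore blowout preventer fails to close [OR]: Backup path unavailable=not, Hydraulic supply inoperative=not → no input occurs → does not occur.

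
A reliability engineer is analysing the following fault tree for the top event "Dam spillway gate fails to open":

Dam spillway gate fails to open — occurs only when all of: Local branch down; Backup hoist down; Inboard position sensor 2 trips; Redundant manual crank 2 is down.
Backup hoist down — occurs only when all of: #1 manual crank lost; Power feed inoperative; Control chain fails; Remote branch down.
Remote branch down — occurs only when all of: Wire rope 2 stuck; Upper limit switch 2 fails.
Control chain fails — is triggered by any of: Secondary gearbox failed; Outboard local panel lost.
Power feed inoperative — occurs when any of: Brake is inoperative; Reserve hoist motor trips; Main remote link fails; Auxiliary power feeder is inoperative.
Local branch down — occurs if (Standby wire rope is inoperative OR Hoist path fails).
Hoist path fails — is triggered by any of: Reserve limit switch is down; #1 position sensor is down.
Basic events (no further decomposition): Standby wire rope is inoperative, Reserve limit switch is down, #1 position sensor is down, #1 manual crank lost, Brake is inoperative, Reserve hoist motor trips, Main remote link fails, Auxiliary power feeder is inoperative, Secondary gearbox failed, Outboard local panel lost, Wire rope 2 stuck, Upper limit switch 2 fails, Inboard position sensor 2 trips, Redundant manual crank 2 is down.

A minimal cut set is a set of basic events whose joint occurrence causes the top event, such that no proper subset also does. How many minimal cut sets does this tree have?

Hoist path fails [OR]: union of children's cut sets → 2 cut set(s).
Local branch down [OR]: union of children's cut sets → 3 cut set(s).
Power feed inoperative [OR]: union of children's cut sets → 4 cut set(s).
Control chain fails [OR]: union of children's cut sets → 2 cut set(s).
Remote branch down [AND]: one cut set from each child combined → 1 × 1 = 1 cut set(s).
Backup hoist down [AND]: one cut set from each child combined → 1 × 4 × 2 × 1 = 8 cut set(s).
Dam spillway gate fails to open [AND]: one cut set from each child combined → 3 × 8 × 1 × 1 = 24 cut set(s).

24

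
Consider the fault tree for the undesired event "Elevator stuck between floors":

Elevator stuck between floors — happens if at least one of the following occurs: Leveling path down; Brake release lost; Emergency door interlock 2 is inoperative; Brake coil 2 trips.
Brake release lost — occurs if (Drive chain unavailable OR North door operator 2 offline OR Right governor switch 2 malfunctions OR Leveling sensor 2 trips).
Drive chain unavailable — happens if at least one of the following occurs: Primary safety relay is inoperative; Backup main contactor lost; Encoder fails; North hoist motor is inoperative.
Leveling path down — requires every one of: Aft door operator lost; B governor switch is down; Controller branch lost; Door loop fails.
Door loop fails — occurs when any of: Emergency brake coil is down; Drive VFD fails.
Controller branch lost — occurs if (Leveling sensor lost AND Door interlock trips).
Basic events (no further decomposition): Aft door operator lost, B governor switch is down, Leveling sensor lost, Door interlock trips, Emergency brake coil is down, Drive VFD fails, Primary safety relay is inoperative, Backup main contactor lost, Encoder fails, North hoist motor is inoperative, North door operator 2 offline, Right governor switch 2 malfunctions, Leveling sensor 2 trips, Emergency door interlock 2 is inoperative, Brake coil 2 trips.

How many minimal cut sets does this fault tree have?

11

Controller branch lost [AND]: one cut set from each child combined → 1 × 1 = 1 cut set(s).
Door loop fails [OR]: union of children's cut sets → 2 cut set(s).
Leveling path down [AND]: one cut set from each child combined → 1 × 1 × 1 × 2 = 2 cut set(s).
Drive chain unavailable [OR]: union of children's cut sets → 4 cut set(s).
Brake release lost [OR]: union of children's cut sets → 7 cut set(s).
Elevator stuck between floors [OR]: union of children's cut sets → 11 cut set(s).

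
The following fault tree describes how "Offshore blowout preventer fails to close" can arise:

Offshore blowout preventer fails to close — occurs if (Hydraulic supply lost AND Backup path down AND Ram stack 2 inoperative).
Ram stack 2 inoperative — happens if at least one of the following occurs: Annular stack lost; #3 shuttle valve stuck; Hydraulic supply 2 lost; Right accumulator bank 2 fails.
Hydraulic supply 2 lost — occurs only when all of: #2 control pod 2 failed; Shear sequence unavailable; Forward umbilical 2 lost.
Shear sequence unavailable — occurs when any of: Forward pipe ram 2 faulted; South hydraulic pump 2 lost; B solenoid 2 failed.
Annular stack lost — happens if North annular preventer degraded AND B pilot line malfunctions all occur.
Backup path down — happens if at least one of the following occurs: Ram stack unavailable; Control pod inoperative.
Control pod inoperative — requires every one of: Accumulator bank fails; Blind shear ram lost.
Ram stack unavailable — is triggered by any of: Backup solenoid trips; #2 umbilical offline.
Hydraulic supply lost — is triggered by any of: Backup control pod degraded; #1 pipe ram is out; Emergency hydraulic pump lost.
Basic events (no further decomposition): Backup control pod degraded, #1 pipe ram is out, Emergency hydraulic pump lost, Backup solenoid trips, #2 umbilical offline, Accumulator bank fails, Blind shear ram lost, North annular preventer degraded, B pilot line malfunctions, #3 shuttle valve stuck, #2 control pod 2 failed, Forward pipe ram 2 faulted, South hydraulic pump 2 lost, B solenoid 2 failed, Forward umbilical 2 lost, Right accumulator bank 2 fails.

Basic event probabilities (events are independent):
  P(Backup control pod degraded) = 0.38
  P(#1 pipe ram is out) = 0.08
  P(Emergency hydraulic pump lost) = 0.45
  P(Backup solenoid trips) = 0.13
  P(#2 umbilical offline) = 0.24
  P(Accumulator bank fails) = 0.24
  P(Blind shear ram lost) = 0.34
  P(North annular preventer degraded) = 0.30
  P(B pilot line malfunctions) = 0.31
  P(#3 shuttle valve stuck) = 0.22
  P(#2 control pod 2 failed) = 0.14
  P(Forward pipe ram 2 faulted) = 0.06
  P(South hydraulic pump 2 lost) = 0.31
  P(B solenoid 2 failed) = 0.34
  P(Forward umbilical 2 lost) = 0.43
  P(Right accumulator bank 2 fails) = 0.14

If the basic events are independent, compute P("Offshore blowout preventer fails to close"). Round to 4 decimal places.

P(Hydraulic supply lost) [OR] = 1 − (1−0.38) × (1−0.08) × (1−0.45) = 0.686280
P(Ram stack unavailable) [OR] = 1 − (1−0.13) × (1−0.24) = 0.338800
P(Control pod inoperative) [AND] = 0.24 × 0.34 = 0.081600
P(Backup path down) [OR] = 1 − (1−0.338800) × (1−0.081600) = 0.392754
P(Annular stack lost) [AND] = 0.30 × 0.31 = 0.093000
P(Shear sequence unavailable) [OR] = 1 − (1−0.06) × (1−0.31) × (1−0.34) = 0.571924
P(Hydraulic supply 2 lost) [AND] = 0.14 × 0.571924 × 0.43 = 0.034430
P(Ram stack 2 inoperative) [OR] = 1 − (1−0.093000) × (1−0.22) × (1−0.034430) × (1−0.14) = 0.412532
P(Offshore blowout preventer fails to close) [AND] = 0.686280 × 0.392754 × 0.412532 = 0.111194
Rounded to 4 decimal places: P(Offshore blowout preventer fails to close) ≈ 0.1112.

0.1112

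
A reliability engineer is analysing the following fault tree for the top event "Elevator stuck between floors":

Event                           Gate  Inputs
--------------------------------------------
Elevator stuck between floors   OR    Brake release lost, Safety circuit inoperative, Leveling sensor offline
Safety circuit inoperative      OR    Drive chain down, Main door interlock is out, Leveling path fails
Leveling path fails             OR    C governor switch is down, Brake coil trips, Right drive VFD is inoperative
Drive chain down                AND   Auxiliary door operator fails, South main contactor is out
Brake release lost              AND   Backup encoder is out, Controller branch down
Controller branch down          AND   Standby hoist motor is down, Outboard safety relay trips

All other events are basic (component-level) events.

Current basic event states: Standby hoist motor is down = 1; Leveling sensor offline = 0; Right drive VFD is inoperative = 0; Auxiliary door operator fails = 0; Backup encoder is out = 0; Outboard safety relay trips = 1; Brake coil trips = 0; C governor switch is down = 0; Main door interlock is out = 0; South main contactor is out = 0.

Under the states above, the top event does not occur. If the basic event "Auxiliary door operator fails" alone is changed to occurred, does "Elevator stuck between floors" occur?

No

Counterfactual: set "Auxiliary door operator fails" to occurred.
Controller branch down [AND]: Standby hoist motor is down=occurs, Outboard safety relay trips=occurs → all inputs occur → occurs.
Brake release lost [AND]: Backup encoder is out=not, Controller branch down=occurs → not all inputs occur → does not occur.
Drive chain down [AND]: Auxiliary door operator fails=occurs, South main contactor is out=not → not all inputs occur → does not occur.
Leveling path fails [OR]: C governor switch is down=not, Brake coil trips=not, Right drive VFD is inoperative=not → no input occurs → does not occur.
Safety circuit inoperative [OR]: Drive chain down=not, Main door interlock is out=not, Leveling path fails=not → no input occurs → does not occur.
Elevator stuck between floors [OR]: Brake release lost=not, Safety circuit inoperative=not, Leveling sensor offline=not → no input occurs → does not occur.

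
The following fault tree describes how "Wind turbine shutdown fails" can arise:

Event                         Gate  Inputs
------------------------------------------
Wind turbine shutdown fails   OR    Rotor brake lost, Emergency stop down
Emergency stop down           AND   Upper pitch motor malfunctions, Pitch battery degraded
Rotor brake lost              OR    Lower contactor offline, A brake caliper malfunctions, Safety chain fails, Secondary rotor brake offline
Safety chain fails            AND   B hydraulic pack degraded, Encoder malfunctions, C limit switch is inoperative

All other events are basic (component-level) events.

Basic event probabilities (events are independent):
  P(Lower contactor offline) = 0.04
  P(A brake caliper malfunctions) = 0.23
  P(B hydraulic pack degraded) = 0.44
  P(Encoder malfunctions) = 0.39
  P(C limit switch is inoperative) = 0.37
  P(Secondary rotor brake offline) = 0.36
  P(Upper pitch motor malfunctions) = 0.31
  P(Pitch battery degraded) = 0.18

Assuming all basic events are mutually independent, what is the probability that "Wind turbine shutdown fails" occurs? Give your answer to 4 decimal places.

0.5817

P(Safety chain fails) [AND] = 0.44 × 0.39 × 0.37 = 0.063492
P(Rotor brake lost) [OR] = 1 − (1−0.04) × (1−0.23) × (1−0.063492) × (1−0.36) = 0.556949
P(Emergency stop down) [AND] = 0.31 × 0.18 = 0.055800
P(Wind turbine shutdown fails) [OR] = 1 − (1−0.556949) × (1−0.055800) = 0.581671
Rounded to 4 decimal places: P(Wind turbine shutdown fails) ≈ 0.5817.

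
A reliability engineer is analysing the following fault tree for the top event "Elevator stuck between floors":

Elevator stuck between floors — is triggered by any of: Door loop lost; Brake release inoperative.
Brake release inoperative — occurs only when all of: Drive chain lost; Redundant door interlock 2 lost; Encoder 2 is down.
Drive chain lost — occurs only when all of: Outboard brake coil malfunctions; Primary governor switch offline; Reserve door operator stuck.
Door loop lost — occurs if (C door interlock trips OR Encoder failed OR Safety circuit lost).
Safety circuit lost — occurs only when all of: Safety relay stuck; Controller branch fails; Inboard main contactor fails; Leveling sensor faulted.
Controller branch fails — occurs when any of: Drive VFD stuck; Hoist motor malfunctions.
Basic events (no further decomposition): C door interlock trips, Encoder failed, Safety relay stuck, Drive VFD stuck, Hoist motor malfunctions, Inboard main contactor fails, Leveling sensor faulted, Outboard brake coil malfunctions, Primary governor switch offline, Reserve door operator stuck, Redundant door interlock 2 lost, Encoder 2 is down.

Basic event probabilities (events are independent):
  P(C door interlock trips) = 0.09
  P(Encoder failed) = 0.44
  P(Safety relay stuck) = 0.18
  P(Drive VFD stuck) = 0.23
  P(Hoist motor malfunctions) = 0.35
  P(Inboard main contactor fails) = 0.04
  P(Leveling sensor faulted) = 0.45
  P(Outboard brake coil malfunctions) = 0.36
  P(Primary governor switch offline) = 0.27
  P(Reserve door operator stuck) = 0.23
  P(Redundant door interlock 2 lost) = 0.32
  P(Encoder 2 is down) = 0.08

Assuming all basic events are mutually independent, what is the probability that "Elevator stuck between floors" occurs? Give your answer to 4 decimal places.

P(Controller branch fails) [OR] = 1 − (1−0.23) × (1−0.35) = 0.499500
P(Safety circuit lost) [AND] = 0.18 × 0.499500 × 0.04 × 0.45 = 0.001618
P(Door loop lost) [OR] = 1 − (1−0.09) × (1−0.44) × (1−0.001618) = 0.491225
P(Drive chain lost) [AND] = 0.36 × 0.27 × 0.23 = 0.022356
P(Brake release inoperative) [AND] = 0.022356 × 0.32 × 0.08 = 0.000572
P(Elevator stuck between floors) [OR] = 1 − (1−0.491225) × (1−0.000572) = 0.491516
Rounded to 4 decimal places: P(Elevator stuck between floors) ≈ 0.4915.

0.4915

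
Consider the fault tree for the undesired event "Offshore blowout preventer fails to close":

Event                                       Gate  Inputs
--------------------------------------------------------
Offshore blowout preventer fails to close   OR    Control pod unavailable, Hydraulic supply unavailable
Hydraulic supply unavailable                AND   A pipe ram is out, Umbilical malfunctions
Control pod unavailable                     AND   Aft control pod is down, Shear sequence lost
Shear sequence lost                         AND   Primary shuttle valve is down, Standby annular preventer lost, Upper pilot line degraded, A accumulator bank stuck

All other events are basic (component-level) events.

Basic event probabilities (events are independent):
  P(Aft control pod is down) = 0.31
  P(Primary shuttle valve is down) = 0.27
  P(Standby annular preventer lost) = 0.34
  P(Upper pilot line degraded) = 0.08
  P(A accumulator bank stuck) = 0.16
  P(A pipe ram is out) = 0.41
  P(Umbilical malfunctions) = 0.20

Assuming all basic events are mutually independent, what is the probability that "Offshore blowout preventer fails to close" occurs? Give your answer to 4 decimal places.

0.0823

P(Shear sequence lost) [AND] = 0.27 × 0.34 × 0.08 × 0.16 = 0.001175
P(Control pod unavailable) [AND] = 0.31 × 0.001175 = 0.000364
P(Hydraulic supply unavailable) [AND] = 0.41 × 0.20 = 0.082000
P(Offshore blowout preventer fails to close) [OR] = 1 − (1−0.000364) × (1−0.082000) = 0.082334
Rounded to 4 decimal places: P(Offshore blowout preventer fails to close) ≈ 0.0823.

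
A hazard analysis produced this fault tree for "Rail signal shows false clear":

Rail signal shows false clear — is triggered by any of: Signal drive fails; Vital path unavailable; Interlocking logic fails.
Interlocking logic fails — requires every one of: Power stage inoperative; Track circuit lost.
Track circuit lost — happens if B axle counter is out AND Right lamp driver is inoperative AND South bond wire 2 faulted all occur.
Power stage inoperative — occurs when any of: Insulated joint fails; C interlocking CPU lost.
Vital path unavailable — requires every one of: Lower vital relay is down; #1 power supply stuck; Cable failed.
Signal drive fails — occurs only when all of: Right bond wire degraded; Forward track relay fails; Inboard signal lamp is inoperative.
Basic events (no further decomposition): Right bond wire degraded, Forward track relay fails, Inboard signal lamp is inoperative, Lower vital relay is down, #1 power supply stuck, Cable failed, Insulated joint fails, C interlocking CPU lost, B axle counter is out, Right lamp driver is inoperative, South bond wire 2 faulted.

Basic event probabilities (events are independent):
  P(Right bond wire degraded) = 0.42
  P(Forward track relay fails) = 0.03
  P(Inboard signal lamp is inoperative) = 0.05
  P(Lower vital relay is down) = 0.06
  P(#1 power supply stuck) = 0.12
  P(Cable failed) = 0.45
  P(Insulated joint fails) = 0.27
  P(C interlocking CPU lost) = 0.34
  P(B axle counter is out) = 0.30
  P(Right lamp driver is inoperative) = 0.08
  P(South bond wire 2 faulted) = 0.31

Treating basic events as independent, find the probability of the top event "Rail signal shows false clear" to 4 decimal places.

P(Signal drive fails) [AND] = 0.42 × 0.03 × 0.05 = 0.000630
P(Vital path unavailable) [AND] = 0.06 × 0.12 × 0.45 = 0.003240
P(Power stage inoperative) [OR] = 1 − (1−0.27) × (1−0.34) = 0.518200
P(Track circuit lost) [AND] = 0.30 × 0.08 × 0.31 = 0.007440
P(Interlocking logic fails) [AND] = 0.518200 × 0.007440 = 0.003855
P(Rail signal shows false clear) [OR] = 1 − (1−0.000630) × (1−0.003240) × (1−0.003855) = 0.007708
Rounded to 4 decimal places: P(Rail signal shows false clear) ≈ 0.0077.

0.0077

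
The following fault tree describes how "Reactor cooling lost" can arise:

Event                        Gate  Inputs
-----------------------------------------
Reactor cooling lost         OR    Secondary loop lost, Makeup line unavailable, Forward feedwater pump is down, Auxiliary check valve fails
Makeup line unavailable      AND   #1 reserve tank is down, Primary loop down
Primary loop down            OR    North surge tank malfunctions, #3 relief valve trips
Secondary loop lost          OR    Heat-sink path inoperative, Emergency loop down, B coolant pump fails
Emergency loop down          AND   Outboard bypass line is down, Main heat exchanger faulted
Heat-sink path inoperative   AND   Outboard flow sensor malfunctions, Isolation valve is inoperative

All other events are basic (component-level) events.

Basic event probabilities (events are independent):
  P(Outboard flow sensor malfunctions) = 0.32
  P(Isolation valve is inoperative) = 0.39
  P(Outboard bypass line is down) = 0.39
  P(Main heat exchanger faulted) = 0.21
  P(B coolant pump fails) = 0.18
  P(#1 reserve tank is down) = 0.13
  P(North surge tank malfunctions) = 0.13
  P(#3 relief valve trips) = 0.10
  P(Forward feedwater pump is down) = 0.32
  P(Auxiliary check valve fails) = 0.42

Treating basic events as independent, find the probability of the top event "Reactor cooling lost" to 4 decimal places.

P(Heat-sink path inoperative) [AND] = 0.32 × 0.39 = 0.124800
P(Emergency loop down) [AND] = 0.39 × 0.21 = 0.081900
P(Secondary loop lost) [OR] = 1 − (1−0.124800) × (1−0.081900) × (1−0.18) = 0.341113
P(Primary loop down) [OR] = 1 − (1−0.13) × (1−0.10) = 0.217000
P(Makeup line unavailable) [AND] = 0.13 × 0.217000 = 0.028210
P(Reactor cooling lost) [OR] = 1 − (1−0.341113) × (1−0.028210) × (1−0.32) × (1−0.42) = 0.747466
Rounded to 4 decimal places: P(Reactor cooling lost) ≈ 0.7475.

0.7475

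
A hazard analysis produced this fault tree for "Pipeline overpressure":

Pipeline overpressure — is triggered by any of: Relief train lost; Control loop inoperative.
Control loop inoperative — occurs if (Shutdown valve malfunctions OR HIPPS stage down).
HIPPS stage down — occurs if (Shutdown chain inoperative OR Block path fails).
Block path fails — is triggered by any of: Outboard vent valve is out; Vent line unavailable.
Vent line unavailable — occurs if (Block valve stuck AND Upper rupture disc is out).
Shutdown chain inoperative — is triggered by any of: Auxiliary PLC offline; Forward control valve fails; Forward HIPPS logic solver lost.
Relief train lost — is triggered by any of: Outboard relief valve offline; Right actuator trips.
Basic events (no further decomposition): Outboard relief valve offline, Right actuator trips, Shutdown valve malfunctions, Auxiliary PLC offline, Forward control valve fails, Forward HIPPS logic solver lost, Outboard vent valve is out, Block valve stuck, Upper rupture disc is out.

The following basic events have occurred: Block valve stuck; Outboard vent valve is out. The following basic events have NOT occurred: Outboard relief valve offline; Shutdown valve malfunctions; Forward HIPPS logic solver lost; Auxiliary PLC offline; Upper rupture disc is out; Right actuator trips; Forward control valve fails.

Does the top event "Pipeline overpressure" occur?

Yes

Relief train lost [OR]: Outboard relief valve offline=not, Right actuator trips=not → no input occurs → does not occur.
Shutdown chain inoperative [OR]: Auxiliary PLC offline=not, Forward control valve fails=not, Forward HIPPS logic solver lost=not → no input occurs → does not occur.
Vent line unavailable [AND]: Block valve stuck=occurs, Upper rupture disc is out=not → not all inputs occur → does not occur.
Block path fails [OR]: Outboard vent valve is out=occurs, Vent line unavailable=not → at least one input occurs → occurs.
HIPPS stage down [OR]: Shutdown chain inoperative=not, Block path fails=occurs → at least one input occurs → occurs.
Control loop inoperative [OR]: Shutdown valve malfunctions=not, HIPPS stage down=occurs → at least one input occurs → occurs.
Pipeline overpressure [OR]: Relief train lost=not, Control loop inoperative=occurs → at least one input occurs → occurs.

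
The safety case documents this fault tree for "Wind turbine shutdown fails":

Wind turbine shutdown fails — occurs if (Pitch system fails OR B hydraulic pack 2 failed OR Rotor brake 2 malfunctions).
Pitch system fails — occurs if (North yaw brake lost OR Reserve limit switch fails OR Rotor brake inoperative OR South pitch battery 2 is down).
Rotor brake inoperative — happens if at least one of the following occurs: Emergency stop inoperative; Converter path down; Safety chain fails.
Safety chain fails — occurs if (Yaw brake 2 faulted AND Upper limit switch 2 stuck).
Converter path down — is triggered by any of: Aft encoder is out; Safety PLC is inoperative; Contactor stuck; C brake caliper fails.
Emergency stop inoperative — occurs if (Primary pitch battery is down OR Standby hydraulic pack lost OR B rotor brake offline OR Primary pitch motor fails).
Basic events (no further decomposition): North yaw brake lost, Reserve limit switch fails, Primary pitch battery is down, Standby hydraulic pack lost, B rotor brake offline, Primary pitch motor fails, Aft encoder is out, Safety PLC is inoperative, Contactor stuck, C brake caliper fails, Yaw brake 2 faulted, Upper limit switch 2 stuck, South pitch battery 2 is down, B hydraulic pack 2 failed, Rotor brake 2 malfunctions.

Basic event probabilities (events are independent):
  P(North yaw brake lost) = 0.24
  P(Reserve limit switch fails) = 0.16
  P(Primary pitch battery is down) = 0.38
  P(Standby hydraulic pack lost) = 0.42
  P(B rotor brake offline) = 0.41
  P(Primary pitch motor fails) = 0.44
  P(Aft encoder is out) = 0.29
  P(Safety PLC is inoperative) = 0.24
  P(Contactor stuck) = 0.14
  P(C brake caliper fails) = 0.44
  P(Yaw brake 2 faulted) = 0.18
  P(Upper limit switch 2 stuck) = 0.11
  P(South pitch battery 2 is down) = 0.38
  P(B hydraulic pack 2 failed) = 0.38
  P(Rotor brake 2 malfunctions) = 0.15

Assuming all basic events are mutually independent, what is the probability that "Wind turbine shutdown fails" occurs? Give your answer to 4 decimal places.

P(Emergency stop inoperative) [OR] = 1 − (1−0.38) × (1−0.42) × (1−0.41) × (1−0.44) = 0.881188
P(Converter path down) [OR] = 1 − (1−0.29) × (1−0.24) × (1−0.14) × (1−0.44) = 0.740129
P(Safety chain fails) [AND] = 0.18 × 0.11 = 0.019800
P(Rotor brake inoperative) [OR] = 1 − (1−0.881188) × (1−0.740129) × (1−0.019800) = 0.969736
P(Pitch system fails) [OR] = 1 − (1−0.24) × (1−0.16) × (1−0.969736) × (1−0.38) = 0.988021
P(Wind turbine shutdown fails) [OR] = 1 − (1−0.988021) × (1−0.38) × (1−0.15) = 0.993687
Rounded to 4 decimal places: P(Wind turbine shutdown fails) ≈ 0.9937.

0.9937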